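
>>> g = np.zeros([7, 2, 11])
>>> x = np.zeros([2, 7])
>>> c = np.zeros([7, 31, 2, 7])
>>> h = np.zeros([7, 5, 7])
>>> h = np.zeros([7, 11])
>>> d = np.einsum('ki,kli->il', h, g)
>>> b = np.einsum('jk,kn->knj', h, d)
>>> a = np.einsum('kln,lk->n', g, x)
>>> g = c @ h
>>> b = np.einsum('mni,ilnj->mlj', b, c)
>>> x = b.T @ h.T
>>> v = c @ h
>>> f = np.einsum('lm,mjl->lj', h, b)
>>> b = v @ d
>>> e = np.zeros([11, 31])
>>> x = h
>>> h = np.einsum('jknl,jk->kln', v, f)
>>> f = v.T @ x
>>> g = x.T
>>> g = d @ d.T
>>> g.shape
(11, 11)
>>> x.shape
(7, 11)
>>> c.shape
(7, 31, 2, 7)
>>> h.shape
(31, 11, 2)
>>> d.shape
(11, 2)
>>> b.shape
(7, 31, 2, 2)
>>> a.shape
(11,)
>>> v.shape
(7, 31, 2, 11)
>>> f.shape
(11, 2, 31, 11)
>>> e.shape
(11, 31)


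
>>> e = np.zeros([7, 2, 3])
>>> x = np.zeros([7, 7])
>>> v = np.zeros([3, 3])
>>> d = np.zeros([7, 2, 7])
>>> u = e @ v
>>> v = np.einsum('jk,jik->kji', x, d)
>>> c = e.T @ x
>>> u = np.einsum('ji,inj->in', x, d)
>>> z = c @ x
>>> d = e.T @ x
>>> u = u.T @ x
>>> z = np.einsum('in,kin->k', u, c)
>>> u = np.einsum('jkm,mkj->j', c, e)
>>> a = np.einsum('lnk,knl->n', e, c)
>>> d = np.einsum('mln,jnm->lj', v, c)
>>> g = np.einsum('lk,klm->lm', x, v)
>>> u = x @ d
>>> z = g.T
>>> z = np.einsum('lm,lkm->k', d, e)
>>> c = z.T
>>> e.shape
(7, 2, 3)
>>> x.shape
(7, 7)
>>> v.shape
(7, 7, 2)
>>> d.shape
(7, 3)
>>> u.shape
(7, 3)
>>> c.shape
(2,)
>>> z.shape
(2,)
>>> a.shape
(2,)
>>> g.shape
(7, 2)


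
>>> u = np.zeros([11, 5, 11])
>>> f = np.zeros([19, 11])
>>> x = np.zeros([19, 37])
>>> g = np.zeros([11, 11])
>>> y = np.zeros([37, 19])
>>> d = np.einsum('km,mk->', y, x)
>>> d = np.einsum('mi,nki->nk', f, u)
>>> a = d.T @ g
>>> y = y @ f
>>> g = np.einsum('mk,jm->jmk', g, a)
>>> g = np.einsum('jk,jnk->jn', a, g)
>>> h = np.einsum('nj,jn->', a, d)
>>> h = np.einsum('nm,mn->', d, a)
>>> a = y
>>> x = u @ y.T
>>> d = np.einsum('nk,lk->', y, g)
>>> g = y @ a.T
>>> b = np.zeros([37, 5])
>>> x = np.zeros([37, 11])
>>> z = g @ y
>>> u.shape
(11, 5, 11)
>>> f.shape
(19, 11)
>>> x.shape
(37, 11)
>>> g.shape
(37, 37)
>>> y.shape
(37, 11)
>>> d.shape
()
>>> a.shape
(37, 11)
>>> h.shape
()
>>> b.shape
(37, 5)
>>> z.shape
(37, 11)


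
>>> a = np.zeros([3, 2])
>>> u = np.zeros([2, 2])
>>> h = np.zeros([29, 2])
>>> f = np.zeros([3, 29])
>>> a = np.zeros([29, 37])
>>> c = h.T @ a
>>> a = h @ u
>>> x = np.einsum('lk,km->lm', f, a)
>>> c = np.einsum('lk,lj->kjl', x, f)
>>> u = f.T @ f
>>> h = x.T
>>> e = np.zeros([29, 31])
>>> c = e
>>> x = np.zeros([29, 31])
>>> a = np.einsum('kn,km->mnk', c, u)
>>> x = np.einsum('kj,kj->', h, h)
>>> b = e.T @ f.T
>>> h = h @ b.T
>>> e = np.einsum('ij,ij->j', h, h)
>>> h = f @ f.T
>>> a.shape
(29, 31, 29)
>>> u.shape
(29, 29)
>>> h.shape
(3, 3)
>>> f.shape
(3, 29)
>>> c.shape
(29, 31)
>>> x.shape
()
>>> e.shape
(31,)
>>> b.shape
(31, 3)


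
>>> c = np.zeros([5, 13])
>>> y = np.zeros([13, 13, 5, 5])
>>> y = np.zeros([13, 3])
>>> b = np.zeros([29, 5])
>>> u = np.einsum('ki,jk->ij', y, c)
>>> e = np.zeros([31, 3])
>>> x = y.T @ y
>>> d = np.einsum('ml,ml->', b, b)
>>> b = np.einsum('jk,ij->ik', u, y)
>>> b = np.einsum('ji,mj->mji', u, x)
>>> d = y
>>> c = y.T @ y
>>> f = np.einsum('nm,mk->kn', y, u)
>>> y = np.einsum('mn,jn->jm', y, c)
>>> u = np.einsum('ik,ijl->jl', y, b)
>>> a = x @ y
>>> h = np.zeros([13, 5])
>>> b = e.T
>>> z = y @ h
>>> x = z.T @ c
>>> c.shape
(3, 3)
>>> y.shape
(3, 13)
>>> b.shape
(3, 31)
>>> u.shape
(3, 5)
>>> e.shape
(31, 3)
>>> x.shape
(5, 3)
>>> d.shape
(13, 3)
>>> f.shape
(5, 13)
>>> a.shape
(3, 13)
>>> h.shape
(13, 5)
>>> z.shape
(3, 5)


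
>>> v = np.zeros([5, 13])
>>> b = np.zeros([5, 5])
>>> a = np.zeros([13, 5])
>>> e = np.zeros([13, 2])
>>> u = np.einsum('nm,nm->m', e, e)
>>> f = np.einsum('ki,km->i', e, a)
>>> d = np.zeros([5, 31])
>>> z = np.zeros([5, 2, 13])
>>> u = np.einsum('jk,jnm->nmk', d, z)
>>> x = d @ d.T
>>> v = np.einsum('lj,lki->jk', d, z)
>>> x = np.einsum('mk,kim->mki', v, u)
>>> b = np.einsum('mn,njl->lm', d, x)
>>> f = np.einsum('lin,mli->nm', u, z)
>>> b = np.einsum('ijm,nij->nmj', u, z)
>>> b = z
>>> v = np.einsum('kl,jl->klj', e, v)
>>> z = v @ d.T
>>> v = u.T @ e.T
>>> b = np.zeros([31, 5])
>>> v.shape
(31, 13, 13)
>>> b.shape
(31, 5)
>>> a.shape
(13, 5)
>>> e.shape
(13, 2)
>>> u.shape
(2, 13, 31)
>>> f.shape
(31, 5)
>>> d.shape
(5, 31)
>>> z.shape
(13, 2, 5)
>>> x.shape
(31, 2, 13)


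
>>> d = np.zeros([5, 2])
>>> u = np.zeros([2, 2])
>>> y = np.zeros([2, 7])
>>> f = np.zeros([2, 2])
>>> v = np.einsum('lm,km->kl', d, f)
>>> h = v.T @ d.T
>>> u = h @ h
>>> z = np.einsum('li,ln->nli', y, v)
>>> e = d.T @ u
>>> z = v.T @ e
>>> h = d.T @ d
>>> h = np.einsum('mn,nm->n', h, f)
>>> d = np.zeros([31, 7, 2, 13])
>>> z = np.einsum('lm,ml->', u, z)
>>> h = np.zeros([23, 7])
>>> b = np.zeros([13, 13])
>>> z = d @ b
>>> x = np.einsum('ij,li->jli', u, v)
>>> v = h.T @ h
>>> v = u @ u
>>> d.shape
(31, 7, 2, 13)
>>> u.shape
(5, 5)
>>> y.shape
(2, 7)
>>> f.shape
(2, 2)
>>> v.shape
(5, 5)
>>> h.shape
(23, 7)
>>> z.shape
(31, 7, 2, 13)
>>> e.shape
(2, 5)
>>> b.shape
(13, 13)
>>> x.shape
(5, 2, 5)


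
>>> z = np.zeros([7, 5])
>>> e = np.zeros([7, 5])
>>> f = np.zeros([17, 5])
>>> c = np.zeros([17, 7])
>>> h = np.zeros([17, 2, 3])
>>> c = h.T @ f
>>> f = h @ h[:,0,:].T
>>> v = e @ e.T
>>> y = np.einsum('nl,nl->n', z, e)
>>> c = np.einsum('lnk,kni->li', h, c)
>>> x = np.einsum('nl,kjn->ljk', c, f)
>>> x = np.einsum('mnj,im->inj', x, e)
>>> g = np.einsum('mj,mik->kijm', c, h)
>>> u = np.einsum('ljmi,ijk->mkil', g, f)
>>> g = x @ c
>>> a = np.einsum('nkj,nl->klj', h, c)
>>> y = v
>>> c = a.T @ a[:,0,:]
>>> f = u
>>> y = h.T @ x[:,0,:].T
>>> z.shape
(7, 5)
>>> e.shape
(7, 5)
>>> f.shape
(5, 17, 17, 3)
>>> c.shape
(3, 5, 3)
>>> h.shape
(17, 2, 3)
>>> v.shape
(7, 7)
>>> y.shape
(3, 2, 7)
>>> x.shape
(7, 2, 17)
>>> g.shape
(7, 2, 5)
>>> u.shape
(5, 17, 17, 3)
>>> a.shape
(2, 5, 3)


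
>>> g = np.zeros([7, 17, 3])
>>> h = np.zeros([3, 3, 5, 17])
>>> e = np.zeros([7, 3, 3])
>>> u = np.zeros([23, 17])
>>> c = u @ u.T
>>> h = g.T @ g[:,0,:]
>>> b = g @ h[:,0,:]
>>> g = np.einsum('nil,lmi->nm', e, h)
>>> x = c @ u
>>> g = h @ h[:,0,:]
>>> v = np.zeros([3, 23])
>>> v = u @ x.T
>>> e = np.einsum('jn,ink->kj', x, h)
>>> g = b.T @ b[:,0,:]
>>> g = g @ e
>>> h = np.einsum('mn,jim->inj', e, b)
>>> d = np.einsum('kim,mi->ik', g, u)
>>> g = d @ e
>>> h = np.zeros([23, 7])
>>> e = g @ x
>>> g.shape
(17, 23)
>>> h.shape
(23, 7)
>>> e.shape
(17, 17)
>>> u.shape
(23, 17)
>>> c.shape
(23, 23)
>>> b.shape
(7, 17, 3)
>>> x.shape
(23, 17)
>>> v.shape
(23, 23)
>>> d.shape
(17, 3)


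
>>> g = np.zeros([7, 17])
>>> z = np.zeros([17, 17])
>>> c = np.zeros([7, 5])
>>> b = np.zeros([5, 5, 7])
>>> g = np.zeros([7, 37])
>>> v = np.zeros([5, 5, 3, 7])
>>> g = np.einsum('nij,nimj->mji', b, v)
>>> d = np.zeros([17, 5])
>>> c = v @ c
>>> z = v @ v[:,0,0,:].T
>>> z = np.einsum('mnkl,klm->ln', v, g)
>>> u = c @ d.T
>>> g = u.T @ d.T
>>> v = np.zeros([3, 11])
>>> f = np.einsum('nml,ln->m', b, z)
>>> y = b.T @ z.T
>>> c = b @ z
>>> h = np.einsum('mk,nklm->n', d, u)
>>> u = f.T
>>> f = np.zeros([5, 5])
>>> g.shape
(17, 3, 5, 17)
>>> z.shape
(7, 5)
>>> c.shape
(5, 5, 5)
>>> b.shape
(5, 5, 7)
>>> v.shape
(3, 11)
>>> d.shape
(17, 5)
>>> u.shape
(5,)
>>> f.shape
(5, 5)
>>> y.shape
(7, 5, 7)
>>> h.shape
(5,)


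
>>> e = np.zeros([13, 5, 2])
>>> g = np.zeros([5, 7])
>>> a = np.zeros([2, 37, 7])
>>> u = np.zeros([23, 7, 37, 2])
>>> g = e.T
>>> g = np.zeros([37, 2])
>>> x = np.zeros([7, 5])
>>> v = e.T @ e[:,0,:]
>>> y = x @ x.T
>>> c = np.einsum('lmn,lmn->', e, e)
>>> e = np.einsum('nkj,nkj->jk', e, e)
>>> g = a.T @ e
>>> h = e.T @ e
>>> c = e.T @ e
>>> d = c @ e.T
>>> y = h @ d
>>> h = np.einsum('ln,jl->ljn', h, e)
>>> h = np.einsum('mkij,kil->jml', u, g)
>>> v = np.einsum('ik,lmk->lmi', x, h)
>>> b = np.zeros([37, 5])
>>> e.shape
(2, 5)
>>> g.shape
(7, 37, 5)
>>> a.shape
(2, 37, 7)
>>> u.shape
(23, 7, 37, 2)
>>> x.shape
(7, 5)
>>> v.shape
(2, 23, 7)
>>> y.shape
(5, 2)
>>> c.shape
(5, 5)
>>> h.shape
(2, 23, 5)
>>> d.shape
(5, 2)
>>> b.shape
(37, 5)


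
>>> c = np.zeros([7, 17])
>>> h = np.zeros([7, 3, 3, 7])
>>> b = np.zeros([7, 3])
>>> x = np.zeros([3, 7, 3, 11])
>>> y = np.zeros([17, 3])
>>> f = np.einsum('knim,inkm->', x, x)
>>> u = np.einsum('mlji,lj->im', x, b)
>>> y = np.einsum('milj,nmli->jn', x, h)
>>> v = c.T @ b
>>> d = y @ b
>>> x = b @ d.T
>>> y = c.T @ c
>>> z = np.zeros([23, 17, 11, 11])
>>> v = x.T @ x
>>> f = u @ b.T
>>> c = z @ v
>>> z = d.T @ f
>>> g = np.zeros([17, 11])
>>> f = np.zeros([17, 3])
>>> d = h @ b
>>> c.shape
(23, 17, 11, 11)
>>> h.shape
(7, 3, 3, 7)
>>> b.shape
(7, 3)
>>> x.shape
(7, 11)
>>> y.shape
(17, 17)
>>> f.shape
(17, 3)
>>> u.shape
(11, 3)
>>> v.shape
(11, 11)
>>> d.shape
(7, 3, 3, 3)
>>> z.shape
(3, 7)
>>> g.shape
(17, 11)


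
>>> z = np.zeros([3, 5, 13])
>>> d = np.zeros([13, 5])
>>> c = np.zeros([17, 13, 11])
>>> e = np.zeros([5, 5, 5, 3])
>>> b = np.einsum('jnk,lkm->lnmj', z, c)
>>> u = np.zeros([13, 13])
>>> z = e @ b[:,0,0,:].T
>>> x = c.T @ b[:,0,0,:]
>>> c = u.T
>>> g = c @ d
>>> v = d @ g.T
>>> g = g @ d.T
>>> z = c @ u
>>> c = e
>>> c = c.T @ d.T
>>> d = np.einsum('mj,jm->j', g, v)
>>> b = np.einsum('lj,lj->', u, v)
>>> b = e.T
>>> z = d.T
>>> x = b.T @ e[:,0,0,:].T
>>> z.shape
(13,)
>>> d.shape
(13,)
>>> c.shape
(3, 5, 5, 13)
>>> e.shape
(5, 5, 5, 3)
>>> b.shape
(3, 5, 5, 5)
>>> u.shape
(13, 13)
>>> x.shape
(5, 5, 5, 5)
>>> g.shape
(13, 13)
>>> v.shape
(13, 13)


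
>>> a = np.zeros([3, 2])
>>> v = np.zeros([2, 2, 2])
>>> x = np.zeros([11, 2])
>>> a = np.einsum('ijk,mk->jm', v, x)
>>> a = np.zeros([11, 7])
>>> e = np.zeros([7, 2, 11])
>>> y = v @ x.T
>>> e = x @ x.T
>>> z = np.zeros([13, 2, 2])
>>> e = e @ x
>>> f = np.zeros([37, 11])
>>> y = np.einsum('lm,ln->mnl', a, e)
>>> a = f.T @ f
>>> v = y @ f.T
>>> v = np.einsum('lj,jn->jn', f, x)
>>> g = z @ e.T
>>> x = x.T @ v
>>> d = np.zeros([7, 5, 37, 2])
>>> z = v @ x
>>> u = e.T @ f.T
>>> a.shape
(11, 11)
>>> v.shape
(11, 2)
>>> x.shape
(2, 2)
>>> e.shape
(11, 2)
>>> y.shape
(7, 2, 11)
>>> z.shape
(11, 2)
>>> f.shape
(37, 11)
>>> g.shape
(13, 2, 11)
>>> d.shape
(7, 5, 37, 2)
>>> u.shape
(2, 37)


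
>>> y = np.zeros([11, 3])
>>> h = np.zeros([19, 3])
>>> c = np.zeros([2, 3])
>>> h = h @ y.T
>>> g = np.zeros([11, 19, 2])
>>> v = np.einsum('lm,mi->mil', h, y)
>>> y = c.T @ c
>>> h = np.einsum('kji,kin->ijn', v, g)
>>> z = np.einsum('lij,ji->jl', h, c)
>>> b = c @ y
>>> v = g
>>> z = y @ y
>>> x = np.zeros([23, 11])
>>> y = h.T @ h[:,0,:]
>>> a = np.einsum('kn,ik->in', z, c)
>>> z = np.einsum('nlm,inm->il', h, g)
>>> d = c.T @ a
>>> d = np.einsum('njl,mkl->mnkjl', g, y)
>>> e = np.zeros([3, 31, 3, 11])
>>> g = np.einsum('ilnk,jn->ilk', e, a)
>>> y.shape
(2, 3, 2)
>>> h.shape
(19, 3, 2)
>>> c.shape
(2, 3)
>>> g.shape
(3, 31, 11)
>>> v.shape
(11, 19, 2)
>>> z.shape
(11, 3)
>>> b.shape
(2, 3)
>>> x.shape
(23, 11)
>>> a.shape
(2, 3)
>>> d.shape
(2, 11, 3, 19, 2)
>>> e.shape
(3, 31, 3, 11)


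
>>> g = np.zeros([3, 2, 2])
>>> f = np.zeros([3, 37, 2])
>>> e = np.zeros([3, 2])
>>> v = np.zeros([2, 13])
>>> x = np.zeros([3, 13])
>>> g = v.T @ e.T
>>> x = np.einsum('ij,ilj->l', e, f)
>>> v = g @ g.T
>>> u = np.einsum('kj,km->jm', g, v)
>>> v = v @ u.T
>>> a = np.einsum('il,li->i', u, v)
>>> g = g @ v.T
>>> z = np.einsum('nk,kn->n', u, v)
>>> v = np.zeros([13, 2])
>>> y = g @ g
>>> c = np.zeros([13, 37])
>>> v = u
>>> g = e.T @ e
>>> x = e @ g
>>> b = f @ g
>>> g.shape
(2, 2)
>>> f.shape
(3, 37, 2)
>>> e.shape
(3, 2)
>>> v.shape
(3, 13)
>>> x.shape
(3, 2)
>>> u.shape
(3, 13)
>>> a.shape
(3,)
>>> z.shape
(3,)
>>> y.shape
(13, 13)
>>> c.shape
(13, 37)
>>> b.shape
(3, 37, 2)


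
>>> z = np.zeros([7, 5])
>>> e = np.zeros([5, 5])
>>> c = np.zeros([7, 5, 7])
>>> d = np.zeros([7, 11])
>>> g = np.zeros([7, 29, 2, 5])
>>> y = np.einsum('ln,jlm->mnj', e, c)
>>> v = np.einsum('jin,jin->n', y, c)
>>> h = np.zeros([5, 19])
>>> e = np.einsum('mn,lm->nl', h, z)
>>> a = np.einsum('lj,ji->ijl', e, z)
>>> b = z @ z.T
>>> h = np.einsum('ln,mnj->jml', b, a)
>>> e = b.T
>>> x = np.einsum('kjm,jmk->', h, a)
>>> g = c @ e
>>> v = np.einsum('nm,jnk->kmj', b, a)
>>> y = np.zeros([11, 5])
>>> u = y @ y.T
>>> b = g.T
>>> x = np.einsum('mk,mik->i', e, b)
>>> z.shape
(7, 5)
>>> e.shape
(7, 7)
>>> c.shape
(7, 5, 7)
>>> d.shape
(7, 11)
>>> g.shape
(7, 5, 7)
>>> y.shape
(11, 5)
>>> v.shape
(19, 7, 5)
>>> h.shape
(19, 5, 7)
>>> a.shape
(5, 7, 19)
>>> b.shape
(7, 5, 7)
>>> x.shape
(5,)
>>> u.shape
(11, 11)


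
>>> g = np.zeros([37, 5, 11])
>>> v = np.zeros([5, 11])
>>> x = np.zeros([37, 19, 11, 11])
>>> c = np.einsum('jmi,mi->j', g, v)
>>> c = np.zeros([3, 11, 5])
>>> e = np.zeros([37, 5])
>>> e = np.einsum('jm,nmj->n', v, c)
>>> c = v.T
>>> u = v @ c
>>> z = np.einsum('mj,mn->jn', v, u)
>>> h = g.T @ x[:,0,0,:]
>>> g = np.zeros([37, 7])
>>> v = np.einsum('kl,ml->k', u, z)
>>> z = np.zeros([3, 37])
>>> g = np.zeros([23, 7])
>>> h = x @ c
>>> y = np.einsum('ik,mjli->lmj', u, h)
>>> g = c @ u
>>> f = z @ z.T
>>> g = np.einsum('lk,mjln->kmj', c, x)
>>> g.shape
(5, 37, 19)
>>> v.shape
(5,)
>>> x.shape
(37, 19, 11, 11)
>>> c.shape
(11, 5)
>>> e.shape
(3,)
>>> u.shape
(5, 5)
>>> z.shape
(3, 37)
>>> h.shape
(37, 19, 11, 5)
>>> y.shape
(11, 37, 19)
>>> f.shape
(3, 3)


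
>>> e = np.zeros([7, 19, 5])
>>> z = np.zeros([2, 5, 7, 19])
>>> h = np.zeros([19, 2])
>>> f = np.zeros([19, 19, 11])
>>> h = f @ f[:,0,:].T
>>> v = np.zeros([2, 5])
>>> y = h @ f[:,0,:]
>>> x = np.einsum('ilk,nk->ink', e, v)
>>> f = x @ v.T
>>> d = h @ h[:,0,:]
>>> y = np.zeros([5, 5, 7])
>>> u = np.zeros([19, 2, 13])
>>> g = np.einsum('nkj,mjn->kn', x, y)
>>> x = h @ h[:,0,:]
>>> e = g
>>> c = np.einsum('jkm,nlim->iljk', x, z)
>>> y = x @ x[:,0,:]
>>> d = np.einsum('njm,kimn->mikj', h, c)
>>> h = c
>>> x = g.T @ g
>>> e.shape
(2, 7)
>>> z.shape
(2, 5, 7, 19)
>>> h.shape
(7, 5, 19, 19)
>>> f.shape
(7, 2, 2)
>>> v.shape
(2, 5)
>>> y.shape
(19, 19, 19)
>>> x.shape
(7, 7)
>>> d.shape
(19, 5, 7, 19)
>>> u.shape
(19, 2, 13)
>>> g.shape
(2, 7)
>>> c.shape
(7, 5, 19, 19)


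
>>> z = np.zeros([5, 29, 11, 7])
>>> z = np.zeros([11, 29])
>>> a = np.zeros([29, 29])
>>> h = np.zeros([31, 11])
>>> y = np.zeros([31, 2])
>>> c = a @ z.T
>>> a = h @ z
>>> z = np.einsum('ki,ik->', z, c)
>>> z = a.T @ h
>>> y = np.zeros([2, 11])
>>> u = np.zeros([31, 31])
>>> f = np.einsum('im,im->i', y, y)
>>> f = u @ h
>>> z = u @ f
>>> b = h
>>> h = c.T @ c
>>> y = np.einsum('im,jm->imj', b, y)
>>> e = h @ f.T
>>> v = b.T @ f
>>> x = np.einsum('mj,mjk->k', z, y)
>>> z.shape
(31, 11)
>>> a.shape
(31, 29)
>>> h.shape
(11, 11)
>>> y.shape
(31, 11, 2)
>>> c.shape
(29, 11)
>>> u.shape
(31, 31)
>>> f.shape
(31, 11)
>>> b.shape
(31, 11)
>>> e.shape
(11, 31)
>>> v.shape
(11, 11)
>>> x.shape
(2,)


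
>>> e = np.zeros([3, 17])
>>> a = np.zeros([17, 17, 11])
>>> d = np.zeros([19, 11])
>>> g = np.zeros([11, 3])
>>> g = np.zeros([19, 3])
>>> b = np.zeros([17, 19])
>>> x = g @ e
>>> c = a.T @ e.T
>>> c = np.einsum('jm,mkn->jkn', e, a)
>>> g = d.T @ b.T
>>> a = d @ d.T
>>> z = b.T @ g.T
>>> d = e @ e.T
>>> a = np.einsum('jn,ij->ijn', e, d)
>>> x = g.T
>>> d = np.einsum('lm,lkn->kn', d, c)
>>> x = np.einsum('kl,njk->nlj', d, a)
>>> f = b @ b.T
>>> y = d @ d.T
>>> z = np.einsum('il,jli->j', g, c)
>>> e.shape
(3, 17)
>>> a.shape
(3, 3, 17)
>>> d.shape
(17, 11)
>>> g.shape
(11, 17)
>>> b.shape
(17, 19)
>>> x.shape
(3, 11, 3)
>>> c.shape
(3, 17, 11)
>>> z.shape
(3,)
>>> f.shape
(17, 17)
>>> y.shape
(17, 17)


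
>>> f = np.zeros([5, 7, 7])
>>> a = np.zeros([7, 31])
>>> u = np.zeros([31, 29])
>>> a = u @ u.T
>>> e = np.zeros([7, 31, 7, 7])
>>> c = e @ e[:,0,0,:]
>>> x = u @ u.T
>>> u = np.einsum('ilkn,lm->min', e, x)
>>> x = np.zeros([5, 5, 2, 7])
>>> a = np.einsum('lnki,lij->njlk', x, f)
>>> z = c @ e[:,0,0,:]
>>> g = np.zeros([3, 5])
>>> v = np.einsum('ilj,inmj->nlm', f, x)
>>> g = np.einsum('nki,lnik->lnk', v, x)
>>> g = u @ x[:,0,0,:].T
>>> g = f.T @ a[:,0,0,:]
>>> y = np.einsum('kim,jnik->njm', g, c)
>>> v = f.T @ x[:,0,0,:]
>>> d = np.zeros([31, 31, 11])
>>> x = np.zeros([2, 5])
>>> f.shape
(5, 7, 7)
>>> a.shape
(5, 7, 5, 2)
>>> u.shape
(31, 7, 7)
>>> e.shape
(7, 31, 7, 7)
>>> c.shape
(7, 31, 7, 7)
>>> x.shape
(2, 5)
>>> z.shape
(7, 31, 7, 7)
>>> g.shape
(7, 7, 2)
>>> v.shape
(7, 7, 7)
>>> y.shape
(31, 7, 2)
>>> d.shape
(31, 31, 11)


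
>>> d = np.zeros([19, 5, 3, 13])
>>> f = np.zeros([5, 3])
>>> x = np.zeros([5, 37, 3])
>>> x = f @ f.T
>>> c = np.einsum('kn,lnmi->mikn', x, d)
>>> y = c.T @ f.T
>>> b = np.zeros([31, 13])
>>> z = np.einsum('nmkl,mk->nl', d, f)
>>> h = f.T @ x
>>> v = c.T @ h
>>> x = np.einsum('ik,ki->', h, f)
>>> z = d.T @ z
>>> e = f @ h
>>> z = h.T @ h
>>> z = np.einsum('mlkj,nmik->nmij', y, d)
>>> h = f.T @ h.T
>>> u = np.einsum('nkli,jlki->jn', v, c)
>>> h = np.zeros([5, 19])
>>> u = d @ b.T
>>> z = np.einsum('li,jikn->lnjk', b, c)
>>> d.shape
(19, 5, 3, 13)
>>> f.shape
(5, 3)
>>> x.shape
()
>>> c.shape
(3, 13, 5, 5)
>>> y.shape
(5, 5, 13, 5)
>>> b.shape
(31, 13)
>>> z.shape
(31, 5, 3, 5)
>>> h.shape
(5, 19)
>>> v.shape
(5, 5, 13, 5)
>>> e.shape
(5, 5)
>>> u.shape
(19, 5, 3, 31)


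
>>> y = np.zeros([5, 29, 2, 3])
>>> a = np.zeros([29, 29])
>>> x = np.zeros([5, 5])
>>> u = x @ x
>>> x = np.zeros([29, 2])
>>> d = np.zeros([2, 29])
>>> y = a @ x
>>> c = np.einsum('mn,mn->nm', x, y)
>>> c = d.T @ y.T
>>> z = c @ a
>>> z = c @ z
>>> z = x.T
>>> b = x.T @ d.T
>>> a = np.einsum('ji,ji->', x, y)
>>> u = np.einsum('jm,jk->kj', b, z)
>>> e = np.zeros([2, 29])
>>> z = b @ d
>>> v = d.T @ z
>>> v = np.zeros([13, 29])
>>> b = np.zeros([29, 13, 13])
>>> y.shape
(29, 2)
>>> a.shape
()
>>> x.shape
(29, 2)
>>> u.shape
(29, 2)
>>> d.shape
(2, 29)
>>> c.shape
(29, 29)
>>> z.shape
(2, 29)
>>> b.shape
(29, 13, 13)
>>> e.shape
(2, 29)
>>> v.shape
(13, 29)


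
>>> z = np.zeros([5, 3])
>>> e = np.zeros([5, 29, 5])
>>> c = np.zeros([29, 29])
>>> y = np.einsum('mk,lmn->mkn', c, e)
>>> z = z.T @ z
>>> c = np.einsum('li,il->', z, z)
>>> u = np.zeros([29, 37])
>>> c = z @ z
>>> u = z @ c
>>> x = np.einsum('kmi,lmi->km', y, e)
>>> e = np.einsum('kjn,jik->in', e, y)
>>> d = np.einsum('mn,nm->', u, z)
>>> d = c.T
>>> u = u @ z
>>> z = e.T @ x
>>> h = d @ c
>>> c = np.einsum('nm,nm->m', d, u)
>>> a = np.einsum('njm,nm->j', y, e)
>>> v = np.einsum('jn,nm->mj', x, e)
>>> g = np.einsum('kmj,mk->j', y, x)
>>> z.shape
(5, 29)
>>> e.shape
(29, 5)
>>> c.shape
(3,)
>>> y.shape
(29, 29, 5)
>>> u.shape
(3, 3)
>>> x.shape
(29, 29)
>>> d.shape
(3, 3)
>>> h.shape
(3, 3)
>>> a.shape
(29,)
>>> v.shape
(5, 29)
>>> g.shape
(5,)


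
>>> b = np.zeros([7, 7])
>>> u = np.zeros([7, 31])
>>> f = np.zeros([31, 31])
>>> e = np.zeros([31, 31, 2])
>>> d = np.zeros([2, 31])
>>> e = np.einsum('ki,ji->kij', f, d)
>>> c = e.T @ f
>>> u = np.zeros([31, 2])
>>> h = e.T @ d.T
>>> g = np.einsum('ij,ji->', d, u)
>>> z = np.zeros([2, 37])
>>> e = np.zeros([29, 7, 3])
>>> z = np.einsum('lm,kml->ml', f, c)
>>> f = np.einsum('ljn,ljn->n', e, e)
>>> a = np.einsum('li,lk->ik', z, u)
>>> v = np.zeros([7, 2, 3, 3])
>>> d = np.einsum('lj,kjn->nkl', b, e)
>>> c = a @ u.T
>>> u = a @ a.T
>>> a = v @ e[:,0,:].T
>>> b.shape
(7, 7)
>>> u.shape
(31, 31)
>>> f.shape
(3,)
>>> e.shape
(29, 7, 3)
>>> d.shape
(3, 29, 7)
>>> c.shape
(31, 31)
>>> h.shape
(2, 31, 2)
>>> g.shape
()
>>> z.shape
(31, 31)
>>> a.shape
(7, 2, 3, 29)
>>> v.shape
(7, 2, 3, 3)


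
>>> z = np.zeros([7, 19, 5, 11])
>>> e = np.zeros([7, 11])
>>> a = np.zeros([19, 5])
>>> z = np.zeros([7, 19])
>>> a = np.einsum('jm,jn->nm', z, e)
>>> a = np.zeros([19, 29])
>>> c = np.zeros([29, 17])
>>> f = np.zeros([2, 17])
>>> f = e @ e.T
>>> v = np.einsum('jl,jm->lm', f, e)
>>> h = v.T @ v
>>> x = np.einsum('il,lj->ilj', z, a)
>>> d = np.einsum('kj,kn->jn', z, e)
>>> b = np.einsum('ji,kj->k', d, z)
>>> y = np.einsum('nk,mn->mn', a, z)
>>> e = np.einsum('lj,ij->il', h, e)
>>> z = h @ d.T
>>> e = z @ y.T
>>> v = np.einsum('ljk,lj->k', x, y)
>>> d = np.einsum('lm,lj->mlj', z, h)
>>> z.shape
(11, 19)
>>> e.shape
(11, 7)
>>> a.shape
(19, 29)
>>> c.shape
(29, 17)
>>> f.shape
(7, 7)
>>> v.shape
(29,)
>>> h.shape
(11, 11)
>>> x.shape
(7, 19, 29)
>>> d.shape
(19, 11, 11)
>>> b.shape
(7,)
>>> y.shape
(7, 19)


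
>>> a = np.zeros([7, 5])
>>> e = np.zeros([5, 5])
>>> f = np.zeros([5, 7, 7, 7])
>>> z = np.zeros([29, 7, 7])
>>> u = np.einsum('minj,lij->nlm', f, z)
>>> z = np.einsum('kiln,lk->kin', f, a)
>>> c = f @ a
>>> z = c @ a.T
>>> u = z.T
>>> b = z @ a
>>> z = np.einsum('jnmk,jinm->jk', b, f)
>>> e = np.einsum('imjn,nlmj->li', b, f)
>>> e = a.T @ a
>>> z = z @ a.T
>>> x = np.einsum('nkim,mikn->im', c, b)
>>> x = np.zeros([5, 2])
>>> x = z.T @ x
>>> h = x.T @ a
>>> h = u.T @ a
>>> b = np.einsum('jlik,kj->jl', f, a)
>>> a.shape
(7, 5)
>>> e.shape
(5, 5)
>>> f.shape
(5, 7, 7, 7)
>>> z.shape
(5, 7)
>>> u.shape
(7, 7, 7, 5)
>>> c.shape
(5, 7, 7, 5)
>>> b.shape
(5, 7)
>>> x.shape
(7, 2)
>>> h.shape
(5, 7, 7, 5)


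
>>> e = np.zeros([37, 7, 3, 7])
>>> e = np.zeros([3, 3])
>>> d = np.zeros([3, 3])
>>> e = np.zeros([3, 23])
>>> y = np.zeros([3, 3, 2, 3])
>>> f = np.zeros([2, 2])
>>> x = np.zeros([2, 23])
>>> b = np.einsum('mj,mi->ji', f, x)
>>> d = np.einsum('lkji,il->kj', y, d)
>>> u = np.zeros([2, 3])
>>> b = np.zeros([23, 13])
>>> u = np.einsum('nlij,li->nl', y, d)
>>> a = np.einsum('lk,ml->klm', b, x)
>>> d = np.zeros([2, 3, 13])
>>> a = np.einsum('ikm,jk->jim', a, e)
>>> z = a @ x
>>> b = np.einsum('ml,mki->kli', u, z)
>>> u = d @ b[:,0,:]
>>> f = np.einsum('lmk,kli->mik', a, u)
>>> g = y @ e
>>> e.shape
(3, 23)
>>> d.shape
(2, 3, 13)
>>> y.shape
(3, 3, 2, 3)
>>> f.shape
(13, 23, 2)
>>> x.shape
(2, 23)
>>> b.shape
(13, 3, 23)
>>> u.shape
(2, 3, 23)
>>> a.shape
(3, 13, 2)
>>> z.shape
(3, 13, 23)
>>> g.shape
(3, 3, 2, 23)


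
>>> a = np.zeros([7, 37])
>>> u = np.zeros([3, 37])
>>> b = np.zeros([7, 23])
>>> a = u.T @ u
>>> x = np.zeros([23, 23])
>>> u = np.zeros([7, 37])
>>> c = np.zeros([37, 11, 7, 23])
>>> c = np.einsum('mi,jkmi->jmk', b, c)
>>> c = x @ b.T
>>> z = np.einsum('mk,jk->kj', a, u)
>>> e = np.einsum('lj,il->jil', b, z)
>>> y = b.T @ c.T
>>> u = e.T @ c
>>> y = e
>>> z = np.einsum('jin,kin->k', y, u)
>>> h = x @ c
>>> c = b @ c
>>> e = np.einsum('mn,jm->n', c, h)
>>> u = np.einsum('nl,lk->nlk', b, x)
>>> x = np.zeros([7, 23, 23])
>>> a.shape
(37, 37)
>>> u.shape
(7, 23, 23)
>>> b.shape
(7, 23)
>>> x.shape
(7, 23, 23)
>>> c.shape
(7, 7)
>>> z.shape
(7,)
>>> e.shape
(7,)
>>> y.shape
(23, 37, 7)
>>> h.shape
(23, 7)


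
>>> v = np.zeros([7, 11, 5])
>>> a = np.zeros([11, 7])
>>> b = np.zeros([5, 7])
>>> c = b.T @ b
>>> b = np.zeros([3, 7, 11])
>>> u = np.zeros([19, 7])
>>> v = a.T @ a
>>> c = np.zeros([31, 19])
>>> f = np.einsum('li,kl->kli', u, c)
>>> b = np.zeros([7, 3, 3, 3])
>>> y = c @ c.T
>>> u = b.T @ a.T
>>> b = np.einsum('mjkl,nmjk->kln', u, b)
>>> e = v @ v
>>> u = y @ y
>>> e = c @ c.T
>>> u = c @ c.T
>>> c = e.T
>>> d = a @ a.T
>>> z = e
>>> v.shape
(7, 7)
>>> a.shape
(11, 7)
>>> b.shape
(3, 11, 7)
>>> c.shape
(31, 31)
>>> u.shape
(31, 31)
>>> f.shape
(31, 19, 7)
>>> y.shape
(31, 31)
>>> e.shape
(31, 31)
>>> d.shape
(11, 11)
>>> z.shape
(31, 31)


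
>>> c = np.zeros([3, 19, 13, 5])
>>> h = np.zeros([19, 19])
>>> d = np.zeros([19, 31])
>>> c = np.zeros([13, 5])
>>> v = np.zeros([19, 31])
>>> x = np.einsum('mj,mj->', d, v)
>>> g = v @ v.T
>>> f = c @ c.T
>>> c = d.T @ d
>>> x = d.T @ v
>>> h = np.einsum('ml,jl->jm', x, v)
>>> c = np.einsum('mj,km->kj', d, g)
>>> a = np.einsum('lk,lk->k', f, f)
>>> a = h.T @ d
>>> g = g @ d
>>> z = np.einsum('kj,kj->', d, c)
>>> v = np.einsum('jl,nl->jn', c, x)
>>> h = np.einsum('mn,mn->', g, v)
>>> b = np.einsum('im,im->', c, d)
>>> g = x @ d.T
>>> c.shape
(19, 31)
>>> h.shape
()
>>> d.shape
(19, 31)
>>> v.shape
(19, 31)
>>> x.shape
(31, 31)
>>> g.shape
(31, 19)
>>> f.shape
(13, 13)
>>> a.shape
(31, 31)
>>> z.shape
()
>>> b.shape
()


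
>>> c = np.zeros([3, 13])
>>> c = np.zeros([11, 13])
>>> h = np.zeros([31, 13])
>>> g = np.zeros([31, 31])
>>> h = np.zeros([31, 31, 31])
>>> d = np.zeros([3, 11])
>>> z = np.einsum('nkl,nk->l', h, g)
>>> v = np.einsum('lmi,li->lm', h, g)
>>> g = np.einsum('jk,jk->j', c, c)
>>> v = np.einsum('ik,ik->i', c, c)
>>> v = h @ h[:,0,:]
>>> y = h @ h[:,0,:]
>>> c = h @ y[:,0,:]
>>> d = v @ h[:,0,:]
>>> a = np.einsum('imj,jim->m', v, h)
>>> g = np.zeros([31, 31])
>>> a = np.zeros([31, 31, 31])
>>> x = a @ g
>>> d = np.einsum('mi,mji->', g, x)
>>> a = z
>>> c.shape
(31, 31, 31)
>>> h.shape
(31, 31, 31)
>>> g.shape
(31, 31)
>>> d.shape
()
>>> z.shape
(31,)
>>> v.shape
(31, 31, 31)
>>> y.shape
(31, 31, 31)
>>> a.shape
(31,)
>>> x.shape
(31, 31, 31)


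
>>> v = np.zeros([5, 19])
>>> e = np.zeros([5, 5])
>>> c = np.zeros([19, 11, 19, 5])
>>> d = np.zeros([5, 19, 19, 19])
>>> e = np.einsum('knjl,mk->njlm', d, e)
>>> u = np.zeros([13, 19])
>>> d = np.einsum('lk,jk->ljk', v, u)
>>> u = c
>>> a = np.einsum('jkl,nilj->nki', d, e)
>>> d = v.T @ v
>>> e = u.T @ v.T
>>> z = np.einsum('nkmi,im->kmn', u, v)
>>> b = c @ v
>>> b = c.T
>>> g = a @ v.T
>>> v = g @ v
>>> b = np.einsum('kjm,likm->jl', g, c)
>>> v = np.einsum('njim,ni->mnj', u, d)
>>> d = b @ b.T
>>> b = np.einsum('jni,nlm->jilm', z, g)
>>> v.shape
(5, 19, 11)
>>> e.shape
(5, 19, 11, 5)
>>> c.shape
(19, 11, 19, 5)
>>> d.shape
(13, 13)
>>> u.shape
(19, 11, 19, 5)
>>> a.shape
(19, 13, 19)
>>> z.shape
(11, 19, 19)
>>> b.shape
(11, 19, 13, 5)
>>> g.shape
(19, 13, 5)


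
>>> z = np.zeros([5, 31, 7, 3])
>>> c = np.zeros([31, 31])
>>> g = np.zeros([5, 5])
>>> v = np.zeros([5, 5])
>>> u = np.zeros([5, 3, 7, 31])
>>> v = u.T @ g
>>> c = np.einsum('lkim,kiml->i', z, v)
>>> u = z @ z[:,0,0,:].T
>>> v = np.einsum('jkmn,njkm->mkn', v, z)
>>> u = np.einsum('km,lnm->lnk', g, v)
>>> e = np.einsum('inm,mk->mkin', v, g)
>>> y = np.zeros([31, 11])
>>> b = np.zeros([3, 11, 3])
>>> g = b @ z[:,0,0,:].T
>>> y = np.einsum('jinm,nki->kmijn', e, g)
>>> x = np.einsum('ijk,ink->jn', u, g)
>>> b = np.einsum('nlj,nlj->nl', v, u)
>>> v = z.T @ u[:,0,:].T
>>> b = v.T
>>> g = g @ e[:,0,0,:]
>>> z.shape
(5, 31, 7, 3)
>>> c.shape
(7,)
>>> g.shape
(3, 11, 7)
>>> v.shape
(3, 7, 31, 3)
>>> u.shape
(3, 7, 5)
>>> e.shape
(5, 5, 3, 7)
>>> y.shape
(11, 7, 5, 5, 3)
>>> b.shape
(3, 31, 7, 3)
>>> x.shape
(7, 11)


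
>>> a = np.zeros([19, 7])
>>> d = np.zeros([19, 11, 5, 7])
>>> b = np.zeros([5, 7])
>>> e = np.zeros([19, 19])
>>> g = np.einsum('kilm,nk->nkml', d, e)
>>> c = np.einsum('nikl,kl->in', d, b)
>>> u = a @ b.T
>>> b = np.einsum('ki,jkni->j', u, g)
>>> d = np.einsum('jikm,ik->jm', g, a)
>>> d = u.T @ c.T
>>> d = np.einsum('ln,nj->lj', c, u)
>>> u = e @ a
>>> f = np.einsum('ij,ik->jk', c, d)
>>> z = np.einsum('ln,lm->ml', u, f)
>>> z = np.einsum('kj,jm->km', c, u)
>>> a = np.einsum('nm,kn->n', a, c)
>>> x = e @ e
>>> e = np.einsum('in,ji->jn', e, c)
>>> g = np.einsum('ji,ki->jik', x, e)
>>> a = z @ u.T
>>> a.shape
(11, 19)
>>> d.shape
(11, 5)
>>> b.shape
(19,)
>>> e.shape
(11, 19)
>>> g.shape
(19, 19, 11)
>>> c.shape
(11, 19)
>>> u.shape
(19, 7)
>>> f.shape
(19, 5)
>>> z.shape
(11, 7)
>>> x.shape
(19, 19)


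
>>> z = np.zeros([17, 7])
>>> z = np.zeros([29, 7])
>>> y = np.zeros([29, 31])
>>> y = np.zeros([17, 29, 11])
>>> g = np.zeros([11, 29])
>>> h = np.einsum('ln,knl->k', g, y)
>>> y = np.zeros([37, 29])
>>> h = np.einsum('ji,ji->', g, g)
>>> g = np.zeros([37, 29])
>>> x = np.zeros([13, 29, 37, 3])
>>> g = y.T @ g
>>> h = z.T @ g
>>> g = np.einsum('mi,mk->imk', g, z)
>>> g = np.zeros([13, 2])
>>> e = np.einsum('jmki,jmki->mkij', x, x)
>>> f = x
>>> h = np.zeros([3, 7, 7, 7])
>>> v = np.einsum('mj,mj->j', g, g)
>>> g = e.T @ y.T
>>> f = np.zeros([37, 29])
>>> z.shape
(29, 7)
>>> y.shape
(37, 29)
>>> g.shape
(13, 3, 37, 37)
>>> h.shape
(3, 7, 7, 7)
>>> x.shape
(13, 29, 37, 3)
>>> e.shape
(29, 37, 3, 13)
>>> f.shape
(37, 29)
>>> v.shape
(2,)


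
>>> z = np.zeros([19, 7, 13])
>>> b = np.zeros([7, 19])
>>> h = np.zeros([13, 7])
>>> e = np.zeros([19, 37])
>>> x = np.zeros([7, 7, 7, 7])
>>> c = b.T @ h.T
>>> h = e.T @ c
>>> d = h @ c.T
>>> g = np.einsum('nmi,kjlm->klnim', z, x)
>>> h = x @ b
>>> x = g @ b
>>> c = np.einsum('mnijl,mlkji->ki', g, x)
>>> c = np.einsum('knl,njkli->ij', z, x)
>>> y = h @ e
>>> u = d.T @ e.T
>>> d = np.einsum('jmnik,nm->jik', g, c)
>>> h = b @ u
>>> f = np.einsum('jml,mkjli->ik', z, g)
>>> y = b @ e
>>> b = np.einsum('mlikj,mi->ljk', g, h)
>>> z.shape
(19, 7, 13)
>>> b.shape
(7, 7, 13)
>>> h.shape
(7, 19)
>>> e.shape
(19, 37)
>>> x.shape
(7, 7, 19, 13, 19)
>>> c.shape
(19, 7)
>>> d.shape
(7, 13, 7)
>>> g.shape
(7, 7, 19, 13, 7)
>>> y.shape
(7, 37)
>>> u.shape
(19, 19)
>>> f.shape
(7, 7)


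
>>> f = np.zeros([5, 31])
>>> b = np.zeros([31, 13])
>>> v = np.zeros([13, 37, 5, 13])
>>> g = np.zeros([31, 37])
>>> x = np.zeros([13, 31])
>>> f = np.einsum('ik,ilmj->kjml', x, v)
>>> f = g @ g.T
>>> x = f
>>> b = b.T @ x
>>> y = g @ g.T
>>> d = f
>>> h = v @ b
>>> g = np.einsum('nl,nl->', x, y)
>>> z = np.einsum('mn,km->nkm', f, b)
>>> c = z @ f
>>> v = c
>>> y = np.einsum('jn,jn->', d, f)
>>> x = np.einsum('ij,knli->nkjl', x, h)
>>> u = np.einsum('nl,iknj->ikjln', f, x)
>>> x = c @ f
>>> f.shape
(31, 31)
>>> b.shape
(13, 31)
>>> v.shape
(31, 13, 31)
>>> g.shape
()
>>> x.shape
(31, 13, 31)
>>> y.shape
()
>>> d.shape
(31, 31)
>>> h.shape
(13, 37, 5, 31)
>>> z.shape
(31, 13, 31)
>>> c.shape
(31, 13, 31)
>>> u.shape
(37, 13, 5, 31, 31)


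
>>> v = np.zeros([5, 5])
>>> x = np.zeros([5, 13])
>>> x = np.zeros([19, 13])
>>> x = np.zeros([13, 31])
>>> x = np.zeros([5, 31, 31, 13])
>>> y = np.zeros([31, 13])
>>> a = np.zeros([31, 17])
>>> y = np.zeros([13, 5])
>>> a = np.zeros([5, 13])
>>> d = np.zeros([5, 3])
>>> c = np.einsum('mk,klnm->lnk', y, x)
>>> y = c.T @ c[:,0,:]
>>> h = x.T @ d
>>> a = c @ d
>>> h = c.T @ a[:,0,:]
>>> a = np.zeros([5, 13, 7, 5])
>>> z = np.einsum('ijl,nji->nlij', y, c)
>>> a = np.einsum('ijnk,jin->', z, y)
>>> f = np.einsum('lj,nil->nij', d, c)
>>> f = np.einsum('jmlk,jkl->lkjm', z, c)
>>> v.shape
(5, 5)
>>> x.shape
(5, 31, 31, 13)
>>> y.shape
(5, 31, 5)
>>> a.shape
()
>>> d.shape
(5, 3)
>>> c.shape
(31, 31, 5)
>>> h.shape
(5, 31, 3)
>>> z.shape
(31, 5, 5, 31)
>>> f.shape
(5, 31, 31, 5)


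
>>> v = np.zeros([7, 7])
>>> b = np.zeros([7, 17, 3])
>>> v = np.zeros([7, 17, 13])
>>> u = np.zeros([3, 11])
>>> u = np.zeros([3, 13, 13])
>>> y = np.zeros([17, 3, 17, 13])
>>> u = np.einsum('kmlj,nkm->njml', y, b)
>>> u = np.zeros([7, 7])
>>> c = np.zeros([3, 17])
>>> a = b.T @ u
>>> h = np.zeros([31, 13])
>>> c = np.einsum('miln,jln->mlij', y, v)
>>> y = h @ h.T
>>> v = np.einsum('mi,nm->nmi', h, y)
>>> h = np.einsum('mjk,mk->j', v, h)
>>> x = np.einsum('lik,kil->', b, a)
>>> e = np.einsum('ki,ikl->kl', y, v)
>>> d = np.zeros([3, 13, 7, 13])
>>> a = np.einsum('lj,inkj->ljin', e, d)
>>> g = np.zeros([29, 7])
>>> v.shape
(31, 31, 13)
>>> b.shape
(7, 17, 3)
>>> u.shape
(7, 7)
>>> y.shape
(31, 31)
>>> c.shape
(17, 17, 3, 7)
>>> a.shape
(31, 13, 3, 13)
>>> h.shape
(31,)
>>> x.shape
()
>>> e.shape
(31, 13)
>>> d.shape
(3, 13, 7, 13)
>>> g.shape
(29, 7)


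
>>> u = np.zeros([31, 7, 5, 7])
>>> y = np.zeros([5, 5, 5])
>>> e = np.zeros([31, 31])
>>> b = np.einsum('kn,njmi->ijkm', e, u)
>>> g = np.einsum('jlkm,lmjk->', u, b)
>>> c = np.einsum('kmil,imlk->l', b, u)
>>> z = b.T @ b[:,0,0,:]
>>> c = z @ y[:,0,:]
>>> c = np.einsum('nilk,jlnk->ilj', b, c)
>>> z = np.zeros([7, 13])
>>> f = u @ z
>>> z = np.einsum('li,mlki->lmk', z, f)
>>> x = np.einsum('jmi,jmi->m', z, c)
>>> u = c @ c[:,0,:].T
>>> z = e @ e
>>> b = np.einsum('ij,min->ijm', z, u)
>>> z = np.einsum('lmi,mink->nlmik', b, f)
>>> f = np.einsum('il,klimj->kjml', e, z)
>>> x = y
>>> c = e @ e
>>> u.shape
(7, 31, 7)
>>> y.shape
(5, 5, 5)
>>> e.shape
(31, 31)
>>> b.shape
(31, 31, 7)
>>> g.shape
()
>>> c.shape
(31, 31)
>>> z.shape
(5, 31, 31, 7, 13)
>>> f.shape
(5, 13, 7, 31)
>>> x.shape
(5, 5, 5)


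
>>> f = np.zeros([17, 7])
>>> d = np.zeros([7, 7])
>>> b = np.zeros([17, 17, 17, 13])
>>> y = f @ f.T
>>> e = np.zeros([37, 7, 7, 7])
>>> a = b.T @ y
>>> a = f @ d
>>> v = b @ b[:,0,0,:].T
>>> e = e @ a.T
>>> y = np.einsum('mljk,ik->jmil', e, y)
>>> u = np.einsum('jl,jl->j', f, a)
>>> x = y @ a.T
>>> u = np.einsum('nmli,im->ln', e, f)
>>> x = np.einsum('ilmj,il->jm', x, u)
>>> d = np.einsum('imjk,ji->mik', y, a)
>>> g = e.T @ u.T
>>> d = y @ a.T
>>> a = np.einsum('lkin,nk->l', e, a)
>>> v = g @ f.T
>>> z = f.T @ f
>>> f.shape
(17, 7)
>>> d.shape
(7, 37, 17, 17)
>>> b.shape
(17, 17, 17, 13)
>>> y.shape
(7, 37, 17, 7)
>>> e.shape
(37, 7, 7, 17)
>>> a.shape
(37,)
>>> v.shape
(17, 7, 7, 17)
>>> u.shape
(7, 37)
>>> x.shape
(17, 17)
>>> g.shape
(17, 7, 7, 7)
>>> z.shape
(7, 7)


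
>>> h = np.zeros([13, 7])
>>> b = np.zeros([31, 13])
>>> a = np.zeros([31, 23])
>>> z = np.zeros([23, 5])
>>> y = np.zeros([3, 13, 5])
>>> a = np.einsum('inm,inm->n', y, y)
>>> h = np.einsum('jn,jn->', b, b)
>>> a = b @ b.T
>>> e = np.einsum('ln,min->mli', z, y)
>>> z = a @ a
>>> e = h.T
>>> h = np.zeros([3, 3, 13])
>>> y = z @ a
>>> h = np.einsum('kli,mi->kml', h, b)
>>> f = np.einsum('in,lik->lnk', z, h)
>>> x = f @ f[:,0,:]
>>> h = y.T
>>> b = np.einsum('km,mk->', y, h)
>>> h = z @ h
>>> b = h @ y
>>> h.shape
(31, 31)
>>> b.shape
(31, 31)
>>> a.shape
(31, 31)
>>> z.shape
(31, 31)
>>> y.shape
(31, 31)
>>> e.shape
()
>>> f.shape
(3, 31, 3)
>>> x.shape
(3, 31, 3)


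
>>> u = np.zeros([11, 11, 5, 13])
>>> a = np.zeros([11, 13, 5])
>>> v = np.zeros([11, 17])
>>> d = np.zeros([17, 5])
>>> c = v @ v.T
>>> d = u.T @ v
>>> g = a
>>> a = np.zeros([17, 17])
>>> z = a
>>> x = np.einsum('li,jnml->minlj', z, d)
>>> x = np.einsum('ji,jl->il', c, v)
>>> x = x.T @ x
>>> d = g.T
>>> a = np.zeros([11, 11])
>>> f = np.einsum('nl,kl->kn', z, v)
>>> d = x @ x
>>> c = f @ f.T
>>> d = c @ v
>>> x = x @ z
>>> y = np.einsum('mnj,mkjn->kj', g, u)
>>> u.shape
(11, 11, 5, 13)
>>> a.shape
(11, 11)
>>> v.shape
(11, 17)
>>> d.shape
(11, 17)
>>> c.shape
(11, 11)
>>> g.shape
(11, 13, 5)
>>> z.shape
(17, 17)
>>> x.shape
(17, 17)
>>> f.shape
(11, 17)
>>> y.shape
(11, 5)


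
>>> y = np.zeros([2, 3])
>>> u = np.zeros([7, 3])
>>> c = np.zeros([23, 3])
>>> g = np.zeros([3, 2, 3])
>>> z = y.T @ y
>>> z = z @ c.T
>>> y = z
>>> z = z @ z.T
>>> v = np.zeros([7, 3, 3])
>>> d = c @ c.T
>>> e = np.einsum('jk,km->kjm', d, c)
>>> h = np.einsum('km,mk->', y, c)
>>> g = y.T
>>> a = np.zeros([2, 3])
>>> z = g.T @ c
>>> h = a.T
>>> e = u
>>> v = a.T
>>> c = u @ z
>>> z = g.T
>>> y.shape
(3, 23)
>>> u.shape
(7, 3)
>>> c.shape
(7, 3)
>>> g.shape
(23, 3)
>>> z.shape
(3, 23)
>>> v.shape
(3, 2)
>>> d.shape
(23, 23)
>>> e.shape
(7, 3)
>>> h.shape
(3, 2)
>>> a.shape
(2, 3)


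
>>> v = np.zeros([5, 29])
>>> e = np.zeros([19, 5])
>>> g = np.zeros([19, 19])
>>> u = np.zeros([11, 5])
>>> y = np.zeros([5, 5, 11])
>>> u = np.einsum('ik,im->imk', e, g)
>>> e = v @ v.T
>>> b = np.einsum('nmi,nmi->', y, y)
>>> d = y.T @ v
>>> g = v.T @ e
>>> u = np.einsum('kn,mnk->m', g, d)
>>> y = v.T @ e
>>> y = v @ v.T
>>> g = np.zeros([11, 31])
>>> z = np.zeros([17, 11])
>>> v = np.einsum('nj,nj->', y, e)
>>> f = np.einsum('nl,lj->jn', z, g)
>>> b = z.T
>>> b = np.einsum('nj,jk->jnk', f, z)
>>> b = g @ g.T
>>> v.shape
()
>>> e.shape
(5, 5)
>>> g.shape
(11, 31)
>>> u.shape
(11,)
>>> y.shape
(5, 5)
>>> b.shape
(11, 11)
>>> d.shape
(11, 5, 29)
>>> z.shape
(17, 11)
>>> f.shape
(31, 17)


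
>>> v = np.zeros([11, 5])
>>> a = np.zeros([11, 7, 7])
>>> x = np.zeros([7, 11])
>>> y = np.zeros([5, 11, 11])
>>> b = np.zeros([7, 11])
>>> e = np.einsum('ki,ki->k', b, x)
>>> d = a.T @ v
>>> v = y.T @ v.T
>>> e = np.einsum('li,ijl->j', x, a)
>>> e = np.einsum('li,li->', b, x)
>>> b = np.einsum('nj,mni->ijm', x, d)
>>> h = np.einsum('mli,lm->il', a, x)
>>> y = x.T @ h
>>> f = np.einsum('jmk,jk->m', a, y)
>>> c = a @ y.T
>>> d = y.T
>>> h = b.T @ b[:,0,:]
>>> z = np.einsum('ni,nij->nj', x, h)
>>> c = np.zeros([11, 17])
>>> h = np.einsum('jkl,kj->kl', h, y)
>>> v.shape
(11, 11, 11)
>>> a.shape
(11, 7, 7)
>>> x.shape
(7, 11)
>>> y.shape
(11, 7)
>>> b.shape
(5, 11, 7)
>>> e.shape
()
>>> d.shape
(7, 11)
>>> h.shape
(11, 7)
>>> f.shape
(7,)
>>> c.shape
(11, 17)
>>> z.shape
(7, 7)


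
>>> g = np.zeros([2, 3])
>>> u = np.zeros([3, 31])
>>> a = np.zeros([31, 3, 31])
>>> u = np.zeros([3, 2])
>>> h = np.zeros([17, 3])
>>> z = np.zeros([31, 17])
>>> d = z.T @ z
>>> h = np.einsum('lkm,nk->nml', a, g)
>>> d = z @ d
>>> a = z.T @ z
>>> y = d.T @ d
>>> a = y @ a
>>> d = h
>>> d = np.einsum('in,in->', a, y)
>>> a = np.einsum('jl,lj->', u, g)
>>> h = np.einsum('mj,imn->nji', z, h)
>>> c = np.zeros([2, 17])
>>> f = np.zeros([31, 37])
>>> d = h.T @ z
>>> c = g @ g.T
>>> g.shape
(2, 3)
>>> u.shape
(3, 2)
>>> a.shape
()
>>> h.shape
(31, 17, 2)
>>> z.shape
(31, 17)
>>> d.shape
(2, 17, 17)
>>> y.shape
(17, 17)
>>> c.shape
(2, 2)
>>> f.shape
(31, 37)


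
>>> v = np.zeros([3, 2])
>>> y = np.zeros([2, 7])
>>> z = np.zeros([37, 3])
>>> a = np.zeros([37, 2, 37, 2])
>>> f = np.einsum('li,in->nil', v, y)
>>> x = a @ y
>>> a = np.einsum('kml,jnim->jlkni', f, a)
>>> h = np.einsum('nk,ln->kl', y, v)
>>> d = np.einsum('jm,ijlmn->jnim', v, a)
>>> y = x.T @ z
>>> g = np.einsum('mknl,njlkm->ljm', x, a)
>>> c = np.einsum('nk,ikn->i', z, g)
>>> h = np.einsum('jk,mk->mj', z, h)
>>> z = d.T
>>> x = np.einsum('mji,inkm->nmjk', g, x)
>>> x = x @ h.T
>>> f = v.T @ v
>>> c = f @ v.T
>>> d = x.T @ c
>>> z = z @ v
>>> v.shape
(3, 2)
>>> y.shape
(7, 37, 2, 3)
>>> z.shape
(2, 37, 37, 2)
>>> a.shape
(37, 3, 7, 2, 37)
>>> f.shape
(2, 2)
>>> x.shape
(2, 7, 3, 7)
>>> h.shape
(7, 37)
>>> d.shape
(7, 3, 7, 3)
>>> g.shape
(7, 3, 37)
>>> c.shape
(2, 3)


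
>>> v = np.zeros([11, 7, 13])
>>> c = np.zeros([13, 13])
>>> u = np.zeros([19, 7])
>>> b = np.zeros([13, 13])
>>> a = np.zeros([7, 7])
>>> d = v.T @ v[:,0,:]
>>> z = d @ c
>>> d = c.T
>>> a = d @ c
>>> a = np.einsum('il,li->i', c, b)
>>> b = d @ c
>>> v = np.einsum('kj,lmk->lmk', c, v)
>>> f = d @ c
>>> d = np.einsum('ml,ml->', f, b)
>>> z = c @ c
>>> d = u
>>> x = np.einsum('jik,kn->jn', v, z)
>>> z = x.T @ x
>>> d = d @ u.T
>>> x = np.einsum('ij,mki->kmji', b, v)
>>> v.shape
(11, 7, 13)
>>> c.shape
(13, 13)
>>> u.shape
(19, 7)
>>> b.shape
(13, 13)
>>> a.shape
(13,)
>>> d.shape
(19, 19)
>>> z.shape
(13, 13)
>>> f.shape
(13, 13)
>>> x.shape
(7, 11, 13, 13)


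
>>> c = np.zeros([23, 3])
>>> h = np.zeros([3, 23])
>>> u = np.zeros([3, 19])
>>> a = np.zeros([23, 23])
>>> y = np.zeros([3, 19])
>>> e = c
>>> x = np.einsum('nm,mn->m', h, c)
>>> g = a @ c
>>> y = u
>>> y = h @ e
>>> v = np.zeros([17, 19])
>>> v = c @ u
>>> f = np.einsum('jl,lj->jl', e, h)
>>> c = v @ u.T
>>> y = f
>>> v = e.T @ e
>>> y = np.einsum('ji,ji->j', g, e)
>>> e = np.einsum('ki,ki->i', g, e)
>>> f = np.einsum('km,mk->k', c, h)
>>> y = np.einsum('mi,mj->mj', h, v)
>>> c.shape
(23, 3)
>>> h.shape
(3, 23)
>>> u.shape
(3, 19)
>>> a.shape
(23, 23)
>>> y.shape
(3, 3)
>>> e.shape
(3,)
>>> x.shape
(23,)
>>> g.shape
(23, 3)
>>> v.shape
(3, 3)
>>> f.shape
(23,)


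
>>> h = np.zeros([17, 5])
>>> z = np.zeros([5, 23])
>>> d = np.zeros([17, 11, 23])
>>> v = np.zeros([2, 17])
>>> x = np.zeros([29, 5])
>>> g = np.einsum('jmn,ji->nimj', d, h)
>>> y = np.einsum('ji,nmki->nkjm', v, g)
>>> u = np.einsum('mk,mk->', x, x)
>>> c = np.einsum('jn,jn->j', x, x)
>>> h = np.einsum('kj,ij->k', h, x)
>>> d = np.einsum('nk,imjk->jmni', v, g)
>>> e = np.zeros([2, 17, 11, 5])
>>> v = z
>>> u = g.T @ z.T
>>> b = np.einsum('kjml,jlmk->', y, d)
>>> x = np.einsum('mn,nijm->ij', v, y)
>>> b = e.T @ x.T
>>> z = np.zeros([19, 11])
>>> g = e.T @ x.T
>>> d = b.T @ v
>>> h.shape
(17,)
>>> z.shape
(19, 11)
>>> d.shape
(11, 17, 11, 23)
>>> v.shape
(5, 23)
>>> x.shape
(11, 2)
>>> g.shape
(5, 11, 17, 11)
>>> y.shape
(23, 11, 2, 5)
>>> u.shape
(17, 11, 5, 5)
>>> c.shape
(29,)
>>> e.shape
(2, 17, 11, 5)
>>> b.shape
(5, 11, 17, 11)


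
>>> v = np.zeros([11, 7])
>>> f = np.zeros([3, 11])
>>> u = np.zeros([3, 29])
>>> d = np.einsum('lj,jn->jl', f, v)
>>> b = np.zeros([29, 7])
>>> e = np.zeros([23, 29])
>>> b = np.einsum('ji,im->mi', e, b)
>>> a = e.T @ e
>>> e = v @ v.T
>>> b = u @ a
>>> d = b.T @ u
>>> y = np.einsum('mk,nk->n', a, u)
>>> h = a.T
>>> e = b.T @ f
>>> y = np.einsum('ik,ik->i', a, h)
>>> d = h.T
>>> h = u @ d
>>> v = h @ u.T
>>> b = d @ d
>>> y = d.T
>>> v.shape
(3, 3)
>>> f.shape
(3, 11)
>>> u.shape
(3, 29)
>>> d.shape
(29, 29)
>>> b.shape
(29, 29)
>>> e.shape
(29, 11)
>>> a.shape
(29, 29)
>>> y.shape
(29, 29)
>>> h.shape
(3, 29)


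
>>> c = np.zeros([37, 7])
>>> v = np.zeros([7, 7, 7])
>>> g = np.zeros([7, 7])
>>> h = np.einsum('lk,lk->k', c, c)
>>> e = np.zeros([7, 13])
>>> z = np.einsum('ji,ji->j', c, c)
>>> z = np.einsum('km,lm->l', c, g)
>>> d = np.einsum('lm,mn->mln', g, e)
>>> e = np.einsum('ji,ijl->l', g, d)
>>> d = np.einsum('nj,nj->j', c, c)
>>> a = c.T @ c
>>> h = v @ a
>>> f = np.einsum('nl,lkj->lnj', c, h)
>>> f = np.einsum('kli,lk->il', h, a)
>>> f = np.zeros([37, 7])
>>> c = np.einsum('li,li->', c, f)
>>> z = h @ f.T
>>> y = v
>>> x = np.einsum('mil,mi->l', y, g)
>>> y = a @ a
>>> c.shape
()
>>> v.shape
(7, 7, 7)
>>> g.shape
(7, 7)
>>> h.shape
(7, 7, 7)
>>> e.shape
(13,)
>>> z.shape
(7, 7, 37)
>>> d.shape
(7,)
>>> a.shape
(7, 7)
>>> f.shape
(37, 7)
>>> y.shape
(7, 7)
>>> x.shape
(7,)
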